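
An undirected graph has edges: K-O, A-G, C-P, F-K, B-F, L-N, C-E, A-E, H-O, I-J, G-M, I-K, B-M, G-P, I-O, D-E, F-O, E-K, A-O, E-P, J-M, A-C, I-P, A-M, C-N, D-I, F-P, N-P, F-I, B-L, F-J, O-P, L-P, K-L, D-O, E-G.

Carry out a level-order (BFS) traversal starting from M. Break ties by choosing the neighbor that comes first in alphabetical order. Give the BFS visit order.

M -> A -> B -> G -> J -> C -> E -> O -> F -> L -> P -> I -> N -> D -> K -> H

Visit M; enqueue A, B, G, J → queue [A, B, G, J]
Visit A; enqueue C, E, O → queue [B, G, J, C, E, O]
Visit B; enqueue F, L → queue [G, J, C, E, O, F, L]
Visit G; enqueue P → queue [J, C, E, O, F, L, P]
Visit J; enqueue I → queue [C, E, O, F, L, P, I]
Visit C; enqueue N → queue [E, O, F, L, P, I, N]
Visit E; enqueue D, K → queue [O, F, L, P, I, N, D, K]
Visit O; enqueue H → queue [F, L, P, I, N, D, K, H]
Visit F → queue [L, P, I, N, D, K, H]
Visit L → queue [P, I, N, D, K, H]
Visit P → queue [I, N, D, K, H]
Visit I → queue [N, D, K, H]
Visit N → queue [D, K, H]
Visit D → queue [K, H]
Visit K → queue [H]
Visit H → queue []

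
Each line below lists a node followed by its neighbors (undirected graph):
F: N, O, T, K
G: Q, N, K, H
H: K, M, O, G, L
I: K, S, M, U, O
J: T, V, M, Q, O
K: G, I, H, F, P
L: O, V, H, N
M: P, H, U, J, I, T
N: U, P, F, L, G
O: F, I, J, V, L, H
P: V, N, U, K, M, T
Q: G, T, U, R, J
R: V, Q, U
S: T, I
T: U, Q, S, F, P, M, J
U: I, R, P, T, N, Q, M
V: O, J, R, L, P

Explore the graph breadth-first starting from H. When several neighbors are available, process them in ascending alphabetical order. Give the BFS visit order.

Visit H; enqueue G, K, L, M, O → queue [G, K, L, M, O]
Visit G; enqueue N, Q → queue [K, L, M, O, N, Q]
Visit K; enqueue F, I, P → queue [L, M, O, N, Q, F, I, P]
Visit L; enqueue V → queue [M, O, N, Q, F, I, P, V]
Visit M; enqueue J, T, U → queue [O, N, Q, F, I, P, V, J, T, U]
Visit O → queue [N, Q, F, I, P, V, J, T, U]
Visit N → queue [Q, F, I, P, V, J, T, U]
Visit Q; enqueue R → queue [F, I, P, V, J, T, U, R]
Visit F → queue [I, P, V, J, T, U, R]
Visit I; enqueue S → queue [P, V, J, T, U, R, S]
Visit P → queue [V, J, T, U, R, S]
Visit V → queue [J, T, U, R, S]
Visit J → queue [T, U, R, S]
Visit T → queue [U, R, S]
Visit U → queue [R, S]
Visit R → queue [S]
Visit S → queue []

H -> G -> K -> L -> M -> O -> N -> Q -> F -> I -> P -> V -> J -> T -> U -> R -> S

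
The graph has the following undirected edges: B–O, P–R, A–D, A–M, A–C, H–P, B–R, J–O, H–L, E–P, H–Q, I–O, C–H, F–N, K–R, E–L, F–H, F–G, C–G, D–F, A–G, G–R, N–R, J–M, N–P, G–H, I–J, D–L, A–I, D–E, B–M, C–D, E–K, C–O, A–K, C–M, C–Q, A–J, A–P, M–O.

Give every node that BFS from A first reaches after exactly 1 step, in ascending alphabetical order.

C, D, G, I, J, K, M, P

Level 0: A
Level 1: C, D, G, I, J, K, M, P
Level 2: B, E, F, H, L, N, O, Q, R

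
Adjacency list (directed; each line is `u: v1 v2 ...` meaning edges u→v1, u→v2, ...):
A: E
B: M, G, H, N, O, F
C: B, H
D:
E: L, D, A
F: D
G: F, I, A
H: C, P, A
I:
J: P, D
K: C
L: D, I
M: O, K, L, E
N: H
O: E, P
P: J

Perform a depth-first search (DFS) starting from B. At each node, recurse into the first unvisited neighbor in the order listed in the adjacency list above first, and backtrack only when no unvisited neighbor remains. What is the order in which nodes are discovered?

Visit B
B → M
M → O
O → E
E → L
L → D
L → I
E → A
O → P
P → J
M → K
K → C
C → H
B → G
G → F
B → N

B M O E L D I A P J K C H G F N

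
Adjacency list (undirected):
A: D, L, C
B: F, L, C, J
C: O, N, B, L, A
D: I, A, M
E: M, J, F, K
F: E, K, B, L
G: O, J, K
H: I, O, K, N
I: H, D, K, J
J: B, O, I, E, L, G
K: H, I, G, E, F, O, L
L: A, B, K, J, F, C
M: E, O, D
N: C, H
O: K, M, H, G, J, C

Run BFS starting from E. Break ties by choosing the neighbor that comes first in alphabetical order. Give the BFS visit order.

Visit E; enqueue F, J, K, M → queue [F, J, K, M]
Visit F; enqueue B, L → queue [J, K, M, B, L]
Visit J; enqueue G, I, O → queue [K, M, B, L, G, I, O]
Visit K; enqueue H → queue [M, B, L, G, I, O, H]
Visit M; enqueue D → queue [B, L, G, I, O, H, D]
Visit B; enqueue C → queue [L, G, I, O, H, D, C]
Visit L; enqueue A → queue [G, I, O, H, D, C, A]
Visit G → queue [I, O, H, D, C, A]
Visit I → queue [O, H, D, C, A]
Visit O → queue [H, D, C, A]
Visit H; enqueue N → queue [D, C, A, N]
Visit D → queue [C, A, N]
Visit C → queue [A, N]
Visit A → queue [N]
Visit N → queue []

E, F, J, K, M, B, L, G, I, O, H, D, C, A, N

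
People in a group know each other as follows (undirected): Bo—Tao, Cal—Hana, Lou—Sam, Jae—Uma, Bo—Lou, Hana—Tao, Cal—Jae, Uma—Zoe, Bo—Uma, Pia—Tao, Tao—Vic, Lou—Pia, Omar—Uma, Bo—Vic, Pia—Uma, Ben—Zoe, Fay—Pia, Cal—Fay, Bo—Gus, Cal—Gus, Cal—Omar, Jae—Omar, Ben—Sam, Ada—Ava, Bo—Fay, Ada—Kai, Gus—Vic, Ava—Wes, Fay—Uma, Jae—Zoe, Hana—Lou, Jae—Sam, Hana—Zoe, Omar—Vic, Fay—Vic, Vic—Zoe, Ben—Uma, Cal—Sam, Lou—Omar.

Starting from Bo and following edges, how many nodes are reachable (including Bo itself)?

15

BFS from Bo visits: Bo, Vic, Uma, Tao, Lou, Gus, Fay, Zoe, Omar, Pia, Jae, Ben, Hana, Sam, Cal
Reachable nodes: 15 of 19 total.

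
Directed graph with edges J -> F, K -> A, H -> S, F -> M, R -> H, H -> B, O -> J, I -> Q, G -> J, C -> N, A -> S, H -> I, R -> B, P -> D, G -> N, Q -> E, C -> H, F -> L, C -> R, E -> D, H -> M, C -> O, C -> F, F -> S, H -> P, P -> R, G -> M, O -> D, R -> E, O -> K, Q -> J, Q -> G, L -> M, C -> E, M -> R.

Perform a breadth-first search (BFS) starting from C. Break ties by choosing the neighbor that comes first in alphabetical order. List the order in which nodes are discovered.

Visit C; enqueue E, F, H, N, O, R → queue [E, F, H, N, O, R]
Visit E; enqueue D → queue [F, H, N, O, R, D]
Visit F; enqueue L, M, S → queue [H, N, O, R, D, L, M, S]
Visit H; enqueue B, I, P → queue [N, O, R, D, L, M, S, B, I, P]
Visit N → queue [O, R, D, L, M, S, B, I, P]
Visit O; enqueue J, K → queue [R, D, L, M, S, B, I, P, J, K]
Visit R → queue [D, L, M, S, B, I, P, J, K]
Visit D → queue [L, M, S, B, I, P, J, K]
Visit L → queue [M, S, B, I, P, J, K]
Visit M → queue [S, B, I, P, J, K]
Visit S → queue [B, I, P, J, K]
Visit B → queue [I, P, J, K]
Visit I; enqueue Q → queue [P, J, K, Q]
Visit P → queue [J, K, Q]
Visit J → queue [K, Q]
Visit K; enqueue A → queue [Q, A]
Visit Q; enqueue G → queue [A, G]
Visit A → queue [G]
Visit G → queue []

C, E, F, H, N, O, R, D, L, M, S, B, I, P, J, K, Q, A, G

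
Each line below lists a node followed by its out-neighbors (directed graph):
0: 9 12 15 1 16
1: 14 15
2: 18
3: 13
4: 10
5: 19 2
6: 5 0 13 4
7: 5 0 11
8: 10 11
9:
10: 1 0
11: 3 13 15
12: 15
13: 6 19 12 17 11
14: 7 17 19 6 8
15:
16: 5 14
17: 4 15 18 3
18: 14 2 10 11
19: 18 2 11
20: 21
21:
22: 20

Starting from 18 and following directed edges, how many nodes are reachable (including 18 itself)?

20

BFS from 18 visits: 18, 2, 10, 11, 14, 0, 1, 3, 13, 15, 6, 7, 8, 17, 19, 9, 12, 16, 4, 5
Reachable nodes: 20 of 23 total.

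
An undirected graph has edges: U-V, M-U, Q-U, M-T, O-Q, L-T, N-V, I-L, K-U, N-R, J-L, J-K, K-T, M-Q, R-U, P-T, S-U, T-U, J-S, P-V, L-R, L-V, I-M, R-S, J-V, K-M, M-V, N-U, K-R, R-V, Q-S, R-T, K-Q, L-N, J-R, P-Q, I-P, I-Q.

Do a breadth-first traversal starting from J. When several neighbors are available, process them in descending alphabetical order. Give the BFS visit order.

J -> V -> S -> R -> L -> K -> U -> P -> N -> M -> Q -> T -> I -> O

Visit J; enqueue V, S, R, L, K → queue [V, S, R, L, K]
Visit V; enqueue U, P, N, M → queue [S, R, L, K, U, P, N, M]
Visit S; enqueue Q → queue [R, L, K, U, P, N, M, Q]
Visit R; enqueue T → queue [L, K, U, P, N, M, Q, T]
Visit L; enqueue I → queue [K, U, P, N, M, Q, T, I]
Visit K → queue [U, P, N, M, Q, T, I]
Visit U → queue [P, N, M, Q, T, I]
Visit P → queue [N, M, Q, T, I]
Visit N → queue [M, Q, T, I]
Visit M → queue [Q, T, I]
Visit Q; enqueue O → queue [T, I, O]
Visit T → queue [I, O]
Visit I → queue [O]
Visit O → queue []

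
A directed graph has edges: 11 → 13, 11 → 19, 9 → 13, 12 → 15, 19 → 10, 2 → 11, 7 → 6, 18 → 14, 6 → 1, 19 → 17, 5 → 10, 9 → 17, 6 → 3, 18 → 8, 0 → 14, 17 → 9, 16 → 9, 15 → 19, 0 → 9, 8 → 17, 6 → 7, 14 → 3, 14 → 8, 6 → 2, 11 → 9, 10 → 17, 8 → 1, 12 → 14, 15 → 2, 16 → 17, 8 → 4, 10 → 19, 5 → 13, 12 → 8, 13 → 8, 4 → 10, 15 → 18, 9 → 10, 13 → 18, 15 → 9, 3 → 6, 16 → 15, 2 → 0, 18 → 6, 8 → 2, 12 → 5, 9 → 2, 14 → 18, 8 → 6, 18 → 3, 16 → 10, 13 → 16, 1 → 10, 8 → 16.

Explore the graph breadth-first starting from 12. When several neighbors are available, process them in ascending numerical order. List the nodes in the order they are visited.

12, 5, 8, 14, 15, 10, 13, 1, 2, 4, 6, 16, 17, 3, 18, 9, 19, 0, 11, 7

Visit 12; enqueue 5, 8, 14, 15 → queue [5, 8, 14, 15]
Visit 5; enqueue 10, 13 → queue [8, 14, 15, 10, 13]
Visit 8; enqueue 1, 2, 4, 6, 16, 17 → queue [14, 15, 10, 13, 1, 2, 4, 6, 16, 17]
Visit 14; enqueue 3, 18 → queue [15, 10, 13, 1, 2, 4, 6, 16, 17, 3, 18]
Visit 15; enqueue 9, 19 → queue [10, 13, 1, 2, 4, 6, 16, 17, 3, 18, 9, 19]
Visit 10 → queue [13, 1, 2, 4, 6, 16, 17, 3, 18, 9, 19]
Visit 13 → queue [1, 2, 4, 6, 16, 17, 3, 18, 9, 19]
Visit 1 → queue [2, 4, 6, 16, 17, 3, 18, 9, 19]
Visit 2; enqueue 0, 11 → queue [4, 6, 16, 17, 3, 18, 9, 19, 0, 11]
Visit 4 → queue [6, 16, 17, 3, 18, 9, 19, 0, 11]
Visit 6; enqueue 7 → queue [16, 17, 3, 18, 9, 19, 0, 11, 7]
Visit 16 → queue [17, 3, 18, 9, 19, 0, 11, 7]
Visit 17 → queue [3, 18, 9, 19, 0, 11, 7]
Visit 3 → queue [18, 9, 19, 0, 11, 7]
Visit 18 → queue [9, 19, 0, 11, 7]
Visit 9 → queue [19, 0, 11, 7]
Visit 19 → queue [0, 11, 7]
Visit 0 → queue [11, 7]
Visit 11 → queue [7]
Visit 7 → queue []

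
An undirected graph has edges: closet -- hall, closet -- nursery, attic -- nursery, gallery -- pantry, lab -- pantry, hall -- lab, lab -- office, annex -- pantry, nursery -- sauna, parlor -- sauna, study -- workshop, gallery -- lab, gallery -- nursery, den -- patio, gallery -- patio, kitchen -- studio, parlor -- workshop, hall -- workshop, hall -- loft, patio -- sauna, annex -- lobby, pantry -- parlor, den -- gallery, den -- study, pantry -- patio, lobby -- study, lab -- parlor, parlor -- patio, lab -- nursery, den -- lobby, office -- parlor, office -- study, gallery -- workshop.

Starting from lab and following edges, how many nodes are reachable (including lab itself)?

BFS from lab visits: lab, gallery, hall, nursery, office, pantry, parlor, den, patio, workshop, closet, loft, attic, sauna, study, annex, lobby
Reachable nodes: 17 of 19 total.

17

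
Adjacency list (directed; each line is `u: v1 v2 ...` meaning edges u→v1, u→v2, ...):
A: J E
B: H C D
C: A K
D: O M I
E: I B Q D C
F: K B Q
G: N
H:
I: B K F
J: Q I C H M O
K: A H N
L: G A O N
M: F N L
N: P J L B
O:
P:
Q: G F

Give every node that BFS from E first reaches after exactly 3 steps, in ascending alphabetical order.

J, L, N

Level 0: E
Level 1: B, C, D, I, Q
Level 2: A, F, G, H, K, M, O
Level 3: J, L, N
Level 4: P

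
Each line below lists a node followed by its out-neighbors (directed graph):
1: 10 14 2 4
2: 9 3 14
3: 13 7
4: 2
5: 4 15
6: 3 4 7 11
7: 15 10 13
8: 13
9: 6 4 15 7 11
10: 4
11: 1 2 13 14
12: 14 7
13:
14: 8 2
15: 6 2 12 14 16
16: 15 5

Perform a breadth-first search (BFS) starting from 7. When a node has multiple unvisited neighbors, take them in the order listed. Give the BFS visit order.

Visit 7; enqueue 15, 10, 13 → queue [15, 10, 13]
Visit 15; enqueue 6, 2, 12, 14, 16 → queue [10, 13, 6, 2, 12, 14, 16]
Visit 10; enqueue 4 → queue [13, 6, 2, 12, 14, 16, 4]
Visit 13 → queue [6, 2, 12, 14, 16, 4]
Visit 6; enqueue 3, 11 → queue [2, 12, 14, 16, 4, 3, 11]
Visit 2; enqueue 9 → queue [12, 14, 16, 4, 3, 11, 9]
Visit 12 → queue [14, 16, 4, 3, 11, 9]
Visit 14; enqueue 8 → queue [16, 4, 3, 11, 9, 8]
Visit 16; enqueue 5 → queue [4, 3, 11, 9, 8, 5]
Visit 4 → queue [3, 11, 9, 8, 5]
Visit 3 → queue [11, 9, 8, 5]
Visit 11; enqueue 1 → queue [9, 8, 5, 1]
Visit 9 → queue [8, 5, 1]
Visit 8 → queue [5, 1]
Visit 5 → queue [1]
Visit 1 → queue []

7 15 10 13 6 2 12 14 16 4 3 11 9 8 5 1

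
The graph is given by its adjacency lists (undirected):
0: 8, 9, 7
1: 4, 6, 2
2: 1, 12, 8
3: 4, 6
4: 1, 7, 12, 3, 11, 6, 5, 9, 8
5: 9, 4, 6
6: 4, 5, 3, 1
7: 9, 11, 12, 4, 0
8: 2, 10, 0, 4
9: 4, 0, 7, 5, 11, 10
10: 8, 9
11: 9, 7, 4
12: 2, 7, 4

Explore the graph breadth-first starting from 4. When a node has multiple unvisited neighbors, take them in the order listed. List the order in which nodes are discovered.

Visit 4; enqueue 1, 7, 12, 3, 11, 6, 5, 9, 8 → queue [1, 7, 12, 3, 11, 6, 5, 9, 8]
Visit 1; enqueue 2 → queue [7, 12, 3, 11, 6, 5, 9, 8, 2]
Visit 7; enqueue 0 → queue [12, 3, 11, 6, 5, 9, 8, 2, 0]
Visit 12 → queue [3, 11, 6, 5, 9, 8, 2, 0]
Visit 3 → queue [11, 6, 5, 9, 8, 2, 0]
Visit 11 → queue [6, 5, 9, 8, 2, 0]
Visit 6 → queue [5, 9, 8, 2, 0]
Visit 5 → queue [9, 8, 2, 0]
Visit 9; enqueue 10 → queue [8, 2, 0, 10]
Visit 8 → queue [2, 0, 10]
Visit 2 → queue [0, 10]
Visit 0 → queue [10]
Visit 10 → queue []

4, 1, 7, 12, 3, 11, 6, 5, 9, 8, 2, 0, 10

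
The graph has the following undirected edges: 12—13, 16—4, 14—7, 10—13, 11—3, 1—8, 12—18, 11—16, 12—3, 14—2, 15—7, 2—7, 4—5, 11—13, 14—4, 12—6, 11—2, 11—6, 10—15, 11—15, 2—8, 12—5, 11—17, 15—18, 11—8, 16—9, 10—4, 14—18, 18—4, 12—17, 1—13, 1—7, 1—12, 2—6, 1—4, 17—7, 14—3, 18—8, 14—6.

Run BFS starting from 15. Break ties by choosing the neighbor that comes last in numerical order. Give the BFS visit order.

15, 18, 11, 10, 7, 14, 12, 8, 4, 17, 16, 13, 6, 3, 2, 1, 5, 9

Visit 15; enqueue 18, 11, 10, 7 → queue [18, 11, 10, 7]
Visit 18; enqueue 14, 12, 8, 4 → queue [11, 10, 7, 14, 12, 8, 4]
Visit 11; enqueue 17, 16, 13, 6, 3, 2 → queue [10, 7, 14, 12, 8, 4, 17, 16, 13, 6, 3, 2]
Visit 10 → queue [7, 14, 12, 8, 4, 17, 16, 13, 6, 3, 2]
Visit 7; enqueue 1 → queue [14, 12, 8, 4, 17, 16, 13, 6, 3, 2, 1]
Visit 14 → queue [12, 8, 4, 17, 16, 13, 6, 3, 2, 1]
Visit 12; enqueue 5 → queue [8, 4, 17, 16, 13, 6, 3, 2, 1, 5]
Visit 8 → queue [4, 17, 16, 13, 6, 3, 2, 1, 5]
Visit 4 → queue [17, 16, 13, 6, 3, 2, 1, 5]
Visit 17 → queue [16, 13, 6, 3, 2, 1, 5]
Visit 16; enqueue 9 → queue [13, 6, 3, 2, 1, 5, 9]
Visit 13 → queue [6, 3, 2, 1, 5, 9]
Visit 6 → queue [3, 2, 1, 5, 9]
Visit 3 → queue [2, 1, 5, 9]
Visit 2 → queue [1, 5, 9]
Visit 1 → queue [5, 9]
Visit 5 → queue [9]
Visit 9 → queue []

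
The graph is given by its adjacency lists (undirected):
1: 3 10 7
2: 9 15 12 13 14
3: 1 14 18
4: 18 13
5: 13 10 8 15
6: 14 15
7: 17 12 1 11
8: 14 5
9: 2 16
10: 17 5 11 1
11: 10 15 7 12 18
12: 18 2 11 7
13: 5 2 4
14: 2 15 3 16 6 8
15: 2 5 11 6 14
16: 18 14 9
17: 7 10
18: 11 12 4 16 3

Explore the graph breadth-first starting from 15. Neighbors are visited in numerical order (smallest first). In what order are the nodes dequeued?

Visit 15; enqueue 2, 5, 6, 11, 14 → queue [2, 5, 6, 11, 14]
Visit 2; enqueue 9, 12, 13 → queue [5, 6, 11, 14, 9, 12, 13]
Visit 5; enqueue 8, 10 → queue [6, 11, 14, 9, 12, 13, 8, 10]
Visit 6 → queue [11, 14, 9, 12, 13, 8, 10]
Visit 11; enqueue 7, 18 → queue [14, 9, 12, 13, 8, 10, 7, 18]
Visit 14; enqueue 3, 16 → queue [9, 12, 13, 8, 10, 7, 18, 3, 16]
Visit 9 → queue [12, 13, 8, 10, 7, 18, 3, 16]
Visit 12 → queue [13, 8, 10, 7, 18, 3, 16]
Visit 13; enqueue 4 → queue [8, 10, 7, 18, 3, 16, 4]
Visit 8 → queue [10, 7, 18, 3, 16, 4]
Visit 10; enqueue 1, 17 → queue [7, 18, 3, 16, 4, 1, 17]
Visit 7 → queue [18, 3, 16, 4, 1, 17]
Visit 18 → queue [3, 16, 4, 1, 17]
Visit 3 → queue [16, 4, 1, 17]
Visit 16 → queue [4, 1, 17]
Visit 4 → queue [1, 17]
Visit 1 → queue [17]
Visit 17 → queue []

15, 2, 5, 6, 11, 14, 9, 12, 13, 8, 10, 7, 18, 3, 16, 4, 1, 17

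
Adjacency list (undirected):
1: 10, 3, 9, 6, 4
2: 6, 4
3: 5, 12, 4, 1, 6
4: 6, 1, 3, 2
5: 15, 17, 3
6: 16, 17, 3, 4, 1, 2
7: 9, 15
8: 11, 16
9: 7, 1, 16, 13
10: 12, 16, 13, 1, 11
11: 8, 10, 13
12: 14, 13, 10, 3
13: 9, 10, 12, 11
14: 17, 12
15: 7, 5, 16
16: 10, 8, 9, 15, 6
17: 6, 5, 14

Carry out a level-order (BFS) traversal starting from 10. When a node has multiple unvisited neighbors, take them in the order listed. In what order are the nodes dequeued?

10, 12, 16, 13, 1, 11, 14, 3, 8, 9, 15, 6, 4, 17, 5, 7, 2

Visit 10; enqueue 12, 16, 13, 1, 11 → queue [12, 16, 13, 1, 11]
Visit 12; enqueue 14, 3 → queue [16, 13, 1, 11, 14, 3]
Visit 16; enqueue 8, 9, 15, 6 → queue [13, 1, 11, 14, 3, 8, 9, 15, 6]
Visit 13 → queue [1, 11, 14, 3, 8, 9, 15, 6]
Visit 1; enqueue 4 → queue [11, 14, 3, 8, 9, 15, 6, 4]
Visit 11 → queue [14, 3, 8, 9, 15, 6, 4]
Visit 14; enqueue 17 → queue [3, 8, 9, 15, 6, 4, 17]
Visit 3; enqueue 5 → queue [8, 9, 15, 6, 4, 17, 5]
Visit 8 → queue [9, 15, 6, 4, 17, 5]
Visit 9; enqueue 7 → queue [15, 6, 4, 17, 5, 7]
Visit 15 → queue [6, 4, 17, 5, 7]
Visit 6; enqueue 2 → queue [4, 17, 5, 7, 2]
Visit 4 → queue [17, 5, 7, 2]
Visit 17 → queue [5, 7, 2]
Visit 5 → queue [7, 2]
Visit 7 → queue [2]
Visit 2 → queue []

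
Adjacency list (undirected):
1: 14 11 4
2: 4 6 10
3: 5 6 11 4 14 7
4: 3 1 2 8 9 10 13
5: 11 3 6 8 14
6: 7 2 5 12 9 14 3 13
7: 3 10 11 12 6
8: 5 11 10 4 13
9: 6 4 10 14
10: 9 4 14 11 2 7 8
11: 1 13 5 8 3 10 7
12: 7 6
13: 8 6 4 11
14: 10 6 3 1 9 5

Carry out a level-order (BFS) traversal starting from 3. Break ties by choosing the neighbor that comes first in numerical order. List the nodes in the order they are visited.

3 -> 4 -> 5 -> 6 -> 7 -> 11 -> 14 -> 1 -> 2 -> 8 -> 9 -> 10 -> 13 -> 12

Visit 3; enqueue 4, 5, 6, 7, 11, 14 → queue [4, 5, 6, 7, 11, 14]
Visit 4; enqueue 1, 2, 8, 9, 10, 13 → queue [5, 6, 7, 11, 14, 1, 2, 8, 9, 10, 13]
Visit 5 → queue [6, 7, 11, 14, 1, 2, 8, 9, 10, 13]
Visit 6; enqueue 12 → queue [7, 11, 14, 1, 2, 8, 9, 10, 13, 12]
Visit 7 → queue [11, 14, 1, 2, 8, 9, 10, 13, 12]
Visit 11 → queue [14, 1, 2, 8, 9, 10, 13, 12]
Visit 14 → queue [1, 2, 8, 9, 10, 13, 12]
Visit 1 → queue [2, 8, 9, 10, 13, 12]
Visit 2 → queue [8, 9, 10, 13, 12]
Visit 8 → queue [9, 10, 13, 12]
Visit 9 → queue [10, 13, 12]
Visit 10 → queue [13, 12]
Visit 13 → queue [12]
Visit 12 → queue []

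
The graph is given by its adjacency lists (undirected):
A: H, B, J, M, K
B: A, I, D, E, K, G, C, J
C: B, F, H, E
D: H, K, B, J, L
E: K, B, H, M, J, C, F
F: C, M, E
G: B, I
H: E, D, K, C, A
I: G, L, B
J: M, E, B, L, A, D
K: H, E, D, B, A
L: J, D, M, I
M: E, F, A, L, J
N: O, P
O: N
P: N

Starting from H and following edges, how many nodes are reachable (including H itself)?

13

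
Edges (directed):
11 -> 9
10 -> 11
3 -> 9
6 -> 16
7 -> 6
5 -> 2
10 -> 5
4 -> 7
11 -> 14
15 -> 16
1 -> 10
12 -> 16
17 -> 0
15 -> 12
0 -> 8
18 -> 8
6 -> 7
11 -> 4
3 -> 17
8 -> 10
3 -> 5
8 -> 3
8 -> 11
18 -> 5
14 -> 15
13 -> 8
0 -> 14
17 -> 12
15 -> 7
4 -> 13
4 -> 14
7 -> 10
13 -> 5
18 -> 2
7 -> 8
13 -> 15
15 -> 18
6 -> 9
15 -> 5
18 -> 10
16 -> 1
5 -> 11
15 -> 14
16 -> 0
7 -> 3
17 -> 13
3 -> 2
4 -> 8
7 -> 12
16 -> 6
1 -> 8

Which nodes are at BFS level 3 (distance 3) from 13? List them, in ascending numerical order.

Level 0: 13
Level 1: 5, 8, 15
Level 2: 2, 3, 7, 10, 11, 12, 14, 16, 18
Level 3: 0, 1, 4, 6, 9, 17

0, 1, 4, 6, 9, 17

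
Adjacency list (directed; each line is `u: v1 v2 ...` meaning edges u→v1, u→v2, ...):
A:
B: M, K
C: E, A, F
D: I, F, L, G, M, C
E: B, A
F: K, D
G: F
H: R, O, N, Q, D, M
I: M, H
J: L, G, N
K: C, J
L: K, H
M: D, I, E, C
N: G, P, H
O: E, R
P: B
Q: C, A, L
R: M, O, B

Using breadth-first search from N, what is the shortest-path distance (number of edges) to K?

3

Level 0: N
Level 1: G, H, P
Level 2: B, D, F, M, O, Q, R
Level 3: A, C, E, I, K, L
Level 4: J
K first appears at level 3.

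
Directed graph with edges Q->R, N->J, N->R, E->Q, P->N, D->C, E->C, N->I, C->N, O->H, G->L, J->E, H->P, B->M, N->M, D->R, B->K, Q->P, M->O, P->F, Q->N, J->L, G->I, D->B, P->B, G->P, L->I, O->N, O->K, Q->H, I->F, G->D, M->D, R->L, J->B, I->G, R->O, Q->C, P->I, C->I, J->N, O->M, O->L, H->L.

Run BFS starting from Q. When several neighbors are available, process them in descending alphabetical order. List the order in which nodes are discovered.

Q R P N H C O L I F B M J K G D E

Visit Q; enqueue R, P, N, H, C → queue [R, P, N, H, C]
Visit R; enqueue O, L → queue [P, N, H, C, O, L]
Visit P; enqueue I, F, B → queue [N, H, C, O, L, I, F, B]
Visit N; enqueue M, J → queue [H, C, O, L, I, F, B, M, J]
Visit H → queue [C, O, L, I, F, B, M, J]
Visit C → queue [O, L, I, F, B, M, J]
Visit O; enqueue K → queue [L, I, F, B, M, J, K]
Visit L → queue [I, F, B, M, J, K]
Visit I; enqueue G → queue [F, B, M, J, K, G]
Visit F → queue [B, M, J, K, G]
Visit B → queue [M, J, K, G]
Visit M; enqueue D → queue [J, K, G, D]
Visit J; enqueue E → queue [K, G, D, E]
Visit K → queue [G, D, E]
Visit G → queue [D, E]
Visit D → queue [E]
Visit E → queue []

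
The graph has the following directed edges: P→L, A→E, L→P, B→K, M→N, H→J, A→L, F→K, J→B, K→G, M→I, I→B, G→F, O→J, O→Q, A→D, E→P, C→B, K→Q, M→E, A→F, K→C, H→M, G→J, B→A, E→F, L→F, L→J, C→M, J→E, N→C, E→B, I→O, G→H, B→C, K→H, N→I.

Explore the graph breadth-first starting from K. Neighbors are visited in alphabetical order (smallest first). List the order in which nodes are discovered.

K, C, G, H, Q, B, M, F, J, A, E, I, N, D, L, P, O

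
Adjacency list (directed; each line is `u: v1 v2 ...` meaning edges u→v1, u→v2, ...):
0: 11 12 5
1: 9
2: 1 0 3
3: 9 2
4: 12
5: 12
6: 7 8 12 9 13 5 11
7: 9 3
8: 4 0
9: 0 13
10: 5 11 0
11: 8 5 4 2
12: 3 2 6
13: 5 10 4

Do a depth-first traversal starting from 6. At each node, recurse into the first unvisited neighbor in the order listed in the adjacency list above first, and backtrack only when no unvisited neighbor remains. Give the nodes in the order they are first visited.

6, 7, 9, 0, 11, 8, 4, 12, 3, 2, 1, 5, 13, 10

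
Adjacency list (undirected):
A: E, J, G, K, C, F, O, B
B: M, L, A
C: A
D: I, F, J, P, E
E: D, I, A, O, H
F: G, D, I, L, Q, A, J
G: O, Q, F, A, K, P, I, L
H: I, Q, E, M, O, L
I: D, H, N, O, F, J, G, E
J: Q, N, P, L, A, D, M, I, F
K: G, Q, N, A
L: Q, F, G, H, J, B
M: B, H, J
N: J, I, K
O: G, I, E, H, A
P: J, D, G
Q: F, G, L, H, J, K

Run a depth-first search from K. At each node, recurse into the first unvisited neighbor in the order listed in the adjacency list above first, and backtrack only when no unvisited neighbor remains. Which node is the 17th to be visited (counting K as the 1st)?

Visit K
K → G
G → O
O → I
I → D
D → F
F → L
L → Q
Q → H
H → E
E → A
A → J
J → N
J → P
J → M
M → B
A → C

Visit order: K, G, O, I, D, F, L, Q, H, E, A, J, N, P, M, B, C

C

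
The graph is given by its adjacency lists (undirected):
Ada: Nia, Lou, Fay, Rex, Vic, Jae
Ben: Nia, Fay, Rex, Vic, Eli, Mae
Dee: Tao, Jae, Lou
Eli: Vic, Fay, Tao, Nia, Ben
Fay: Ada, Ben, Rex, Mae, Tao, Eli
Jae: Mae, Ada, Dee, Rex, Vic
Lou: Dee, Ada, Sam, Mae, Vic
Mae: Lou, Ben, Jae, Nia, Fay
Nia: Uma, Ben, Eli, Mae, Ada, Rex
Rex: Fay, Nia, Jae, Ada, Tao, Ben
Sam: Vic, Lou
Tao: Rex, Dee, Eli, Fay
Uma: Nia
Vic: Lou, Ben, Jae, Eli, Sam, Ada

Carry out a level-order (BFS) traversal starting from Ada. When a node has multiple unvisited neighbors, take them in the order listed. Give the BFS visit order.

Visit Ada; enqueue Nia, Lou, Fay, Rex, Vic, Jae → queue [Nia, Lou, Fay, Rex, Vic, Jae]
Visit Nia; enqueue Uma, Ben, Eli, Mae → queue [Lou, Fay, Rex, Vic, Jae, Uma, Ben, Eli, Mae]
Visit Lou; enqueue Dee, Sam → queue [Fay, Rex, Vic, Jae, Uma, Ben, Eli, Mae, Dee, Sam]
Visit Fay; enqueue Tao → queue [Rex, Vic, Jae, Uma, Ben, Eli, Mae, Dee, Sam, Tao]
Visit Rex → queue [Vic, Jae, Uma, Ben, Eli, Mae, Dee, Sam, Tao]
Visit Vic → queue [Jae, Uma, Ben, Eli, Mae, Dee, Sam, Tao]
Visit Jae → queue [Uma, Ben, Eli, Mae, Dee, Sam, Tao]
Visit Uma → queue [Ben, Eli, Mae, Dee, Sam, Tao]
Visit Ben → queue [Eli, Mae, Dee, Sam, Tao]
Visit Eli → queue [Mae, Dee, Sam, Tao]
Visit Mae → queue [Dee, Sam, Tao]
Visit Dee → queue [Sam, Tao]
Visit Sam → queue [Tao]
Visit Tao → queue []

Ada, Nia, Lou, Fay, Rex, Vic, Jae, Uma, Ben, Eli, Mae, Dee, Sam, Tao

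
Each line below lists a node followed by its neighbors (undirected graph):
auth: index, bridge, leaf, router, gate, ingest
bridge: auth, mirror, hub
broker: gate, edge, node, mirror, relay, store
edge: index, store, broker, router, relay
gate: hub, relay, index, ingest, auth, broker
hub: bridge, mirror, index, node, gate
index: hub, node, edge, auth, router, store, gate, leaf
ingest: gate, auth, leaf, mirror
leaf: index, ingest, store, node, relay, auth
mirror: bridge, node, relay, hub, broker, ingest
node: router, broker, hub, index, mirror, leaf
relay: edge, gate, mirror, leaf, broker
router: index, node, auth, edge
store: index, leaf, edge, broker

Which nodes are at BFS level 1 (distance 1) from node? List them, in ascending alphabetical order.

broker, hub, index, leaf, mirror, router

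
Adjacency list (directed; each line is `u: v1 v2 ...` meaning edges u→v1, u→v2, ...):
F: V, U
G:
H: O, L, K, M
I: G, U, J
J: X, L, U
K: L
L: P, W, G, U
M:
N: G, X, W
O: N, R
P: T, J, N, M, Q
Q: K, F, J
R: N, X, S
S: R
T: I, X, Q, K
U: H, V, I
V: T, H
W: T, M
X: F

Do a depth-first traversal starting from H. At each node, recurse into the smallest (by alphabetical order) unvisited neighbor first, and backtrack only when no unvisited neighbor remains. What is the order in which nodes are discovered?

Visit H
H → K
K → L
L → G
L → P
P → J
J → U
U → I
U → V
V → T
T → Q
Q → F
T → X
P → M
P → N
N → W
H → O
O → R
R → S

H, K, L, G, P, J, U, I, V, T, Q, F, X, M, N, W, O, R, S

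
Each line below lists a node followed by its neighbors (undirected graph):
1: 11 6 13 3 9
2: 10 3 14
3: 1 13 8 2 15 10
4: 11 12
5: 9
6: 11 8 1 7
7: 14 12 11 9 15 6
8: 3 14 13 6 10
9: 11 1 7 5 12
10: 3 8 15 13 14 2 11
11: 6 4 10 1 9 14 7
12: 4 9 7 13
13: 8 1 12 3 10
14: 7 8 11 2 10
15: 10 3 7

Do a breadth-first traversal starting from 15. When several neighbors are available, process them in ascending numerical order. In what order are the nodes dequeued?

Visit 15; enqueue 3, 7, 10 → queue [3, 7, 10]
Visit 3; enqueue 1, 2, 8, 13 → queue [7, 10, 1, 2, 8, 13]
Visit 7; enqueue 6, 9, 11, 12, 14 → queue [10, 1, 2, 8, 13, 6, 9, 11, 12, 14]
Visit 10 → queue [1, 2, 8, 13, 6, 9, 11, 12, 14]
Visit 1 → queue [2, 8, 13, 6, 9, 11, 12, 14]
Visit 2 → queue [8, 13, 6, 9, 11, 12, 14]
Visit 8 → queue [13, 6, 9, 11, 12, 14]
Visit 13 → queue [6, 9, 11, 12, 14]
Visit 6 → queue [9, 11, 12, 14]
Visit 9; enqueue 5 → queue [11, 12, 14, 5]
Visit 11; enqueue 4 → queue [12, 14, 5, 4]
Visit 12 → queue [14, 5, 4]
Visit 14 → queue [5, 4]
Visit 5 → queue [4]
Visit 4 → queue []

15 3 7 10 1 2 8 13 6 9 11 12 14 5 4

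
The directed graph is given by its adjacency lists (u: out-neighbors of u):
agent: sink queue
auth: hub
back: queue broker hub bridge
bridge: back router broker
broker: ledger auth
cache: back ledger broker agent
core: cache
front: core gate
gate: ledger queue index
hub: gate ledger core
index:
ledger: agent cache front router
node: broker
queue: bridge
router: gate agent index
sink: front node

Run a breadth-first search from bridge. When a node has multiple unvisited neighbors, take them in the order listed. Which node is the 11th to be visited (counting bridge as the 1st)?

Visit bridge; enqueue back, router, broker → queue [back, router, broker]
Visit back; enqueue queue, hub → queue [router, broker, queue, hub]
Visit router; enqueue gate, agent, index → queue [broker, queue, hub, gate, agent, index]
Visit broker; enqueue ledger, auth → queue [queue, hub, gate, agent, index, ledger, auth]
Visit queue → queue [hub, gate, agent, index, ledger, auth]
Visit hub; enqueue core → queue [gate, agent, index, ledger, auth, core]
Visit gate → queue [agent, index, ledger, auth, core]
Visit agent; enqueue sink → queue [index, ledger, auth, core, sink]
Visit index → queue [ledger, auth, core, sink]
Visit ledger; enqueue cache, front → queue [auth, core, sink, cache, front]
Visit auth → queue [core, sink, cache, front]
Visit core → queue [sink, cache, front]
Visit sink; enqueue node → queue [cache, front, node]
Visit cache → queue [front, node]
Visit front → queue [node]
Visit node → queue []

Visit order: bridge, back, router, broker, queue, hub, gate, agent, index, ledger, auth, core, sink, cache, front, node

auth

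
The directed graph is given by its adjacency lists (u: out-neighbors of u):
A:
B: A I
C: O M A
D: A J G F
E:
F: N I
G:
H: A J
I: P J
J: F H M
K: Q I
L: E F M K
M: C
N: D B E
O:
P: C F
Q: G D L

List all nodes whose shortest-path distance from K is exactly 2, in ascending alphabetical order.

D, G, J, L, P

Level 0: K
Level 1: I, Q
Level 2: D, G, J, L, P
Level 3: A, C, E, F, H, M
Level 4: N, O
Level 5: B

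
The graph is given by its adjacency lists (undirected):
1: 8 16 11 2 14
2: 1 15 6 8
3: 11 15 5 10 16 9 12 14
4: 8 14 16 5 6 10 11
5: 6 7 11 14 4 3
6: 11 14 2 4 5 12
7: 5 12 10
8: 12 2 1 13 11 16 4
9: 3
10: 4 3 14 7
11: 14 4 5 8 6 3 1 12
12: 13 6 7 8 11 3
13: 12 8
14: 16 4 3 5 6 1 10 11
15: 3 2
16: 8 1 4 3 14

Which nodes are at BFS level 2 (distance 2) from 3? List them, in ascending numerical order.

Level 0: 3
Level 1: 5, 9, 10, 11, 12, 14, 15, 16
Level 2: 1, 2, 4, 6, 7, 8, 13

1, 2, 4, 6, 7, 8, 13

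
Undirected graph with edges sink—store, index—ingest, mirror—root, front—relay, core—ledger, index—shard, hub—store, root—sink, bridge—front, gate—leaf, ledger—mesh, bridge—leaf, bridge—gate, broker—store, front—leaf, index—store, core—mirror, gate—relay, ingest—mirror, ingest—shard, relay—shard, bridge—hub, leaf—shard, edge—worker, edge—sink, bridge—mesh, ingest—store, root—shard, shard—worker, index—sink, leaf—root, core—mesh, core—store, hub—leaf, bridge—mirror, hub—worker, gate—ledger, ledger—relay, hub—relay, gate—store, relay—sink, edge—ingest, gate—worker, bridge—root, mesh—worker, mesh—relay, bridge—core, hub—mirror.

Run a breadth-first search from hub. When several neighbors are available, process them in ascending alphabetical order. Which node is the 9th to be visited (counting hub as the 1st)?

front

Visit hub; enqueue bridge, leaf, mirror, relay, store, worker → queue [bridge, leaf, mirror, relay, store, worker]
Visit bridge; enqueue core, front, gate, mesh, root → queue [leaf, mirror, relay, store, worker, core, front, gate, mesh, root]
Visit leaf; enqueue shard → queue [mirror, relay, store, worker, core, front, gate, mesh, root, shard]
Visit mirror; enqueue ingest → queue [relay, store, worker, core, front, gate, mesh, root, shard, ingest]
Visit relay; enqueue ledger, sink → queue [store, worker, core, front, gate, mesh, root, shard, ingest, ledger, sink]
Visit store; enqueue broker, index → queue [worker, core, front, gate, mesh, root, shard, ingest, ledger, sink, broker, index]
Visit worker; enqueue edge → queue [core, front, gate, mesh, root, shard, ingest, ledger, sink, broker, index, edge]
Visit core → queue [front, gate, mesh, root, shard, ingest, ledger, sink, broker, index, edge]
Visit front → queue [gate, mesh, root, shard, ingest, ledger, sink, broker, index, edge]
Visit gate → queue [mesh, root, shard, ingest, ledger, sink, broker, index, edge]
Visit mesh → queue [root, shard, ingest, ledger, sink, broker, index, edge]
Visit root → queue [shard, ingest, ledger, sink, broker, index, edge]
Visit shard → queue [ingest, ledger, sink, broker, index, edge]
Visit ingest → queue [ledger, sink, broker, index, edge]
Visit ledger → queue [sink, broker, index, edge]
Visit sink → queue [broker, index, edge]
Visit broker → queue [index, edge]
Visit index → queue [edge]
Visit edge → queue []

Visit order: hub, bridge, leaf, mirror, relay, store, worker, core, front, gate, mesh, root, shard, ingest, ledger, sink, broker, index, edge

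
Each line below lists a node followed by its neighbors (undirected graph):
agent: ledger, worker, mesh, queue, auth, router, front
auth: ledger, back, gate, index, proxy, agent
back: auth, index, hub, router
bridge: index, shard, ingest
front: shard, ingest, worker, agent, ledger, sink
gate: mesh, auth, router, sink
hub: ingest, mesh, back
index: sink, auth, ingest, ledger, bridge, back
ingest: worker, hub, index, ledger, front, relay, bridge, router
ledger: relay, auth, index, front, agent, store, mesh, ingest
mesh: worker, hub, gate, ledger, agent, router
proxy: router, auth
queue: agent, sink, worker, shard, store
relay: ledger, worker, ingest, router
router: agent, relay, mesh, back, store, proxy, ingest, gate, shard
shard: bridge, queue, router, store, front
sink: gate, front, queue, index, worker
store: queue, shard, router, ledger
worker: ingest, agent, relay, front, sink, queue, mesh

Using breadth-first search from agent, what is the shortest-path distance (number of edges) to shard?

Level 0: agent
Level 1: auth, front, ledger, mesh, queue, router, worker
Level 2: back, gate, hub, index, ingest, proxy, relay, shard, sink, store
Level 3: bridge
shard first appears at level 2.

2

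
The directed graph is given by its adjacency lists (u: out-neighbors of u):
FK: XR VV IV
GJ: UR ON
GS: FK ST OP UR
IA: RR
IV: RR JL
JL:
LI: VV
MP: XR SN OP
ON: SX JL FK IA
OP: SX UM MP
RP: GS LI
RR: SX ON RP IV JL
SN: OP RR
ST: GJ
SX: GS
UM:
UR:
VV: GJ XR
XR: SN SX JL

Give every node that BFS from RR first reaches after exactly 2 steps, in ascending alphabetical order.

FK, GS, IA, LI

Level 0: RR
Level 1: IV, JL, ON, RP, SX
Level 2: FK, GS, IA, LI
Level 3: OP, ST, UR, VV, XR
Level 4: GJ, MP, SN, UM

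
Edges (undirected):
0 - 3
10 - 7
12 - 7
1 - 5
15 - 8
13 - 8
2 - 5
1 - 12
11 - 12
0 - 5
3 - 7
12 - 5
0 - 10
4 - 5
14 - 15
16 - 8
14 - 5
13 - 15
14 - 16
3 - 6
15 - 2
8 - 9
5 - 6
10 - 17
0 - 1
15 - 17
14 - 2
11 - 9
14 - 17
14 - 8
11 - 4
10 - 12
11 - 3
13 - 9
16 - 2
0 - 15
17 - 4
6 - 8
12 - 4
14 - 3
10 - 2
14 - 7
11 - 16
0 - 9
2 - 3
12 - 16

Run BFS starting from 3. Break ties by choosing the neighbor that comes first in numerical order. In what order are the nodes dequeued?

Visit 3; enqueue 0, 2, 6, 7, 11, 14 → queue [0, 2, 6, 7, 11, 14]
Visit 0; enqueue 1, 5, 9, 10, 15 → queue [2, 6, 7, 11, 14, 1, 5, 9, 10, 15]
Visit 2; enqueue 16 → queue [6, 7, 11, 14, 1, 5, 9, 10, 15, 16]
Visit 6; enqueue 8 → queue [7, 11, 14, 1, 5, 9, 10, 15, 16, 8]
Visit 7; enqueue 12 → queue [11, 14, 1, 5, 9, 10, 15, 16, 8, 12]
Visit 11; enqueue 4 → queue [14, 1, 5, 9, 10, 15, 16, 8, 12, 4]
Visit 14; enqueue 17 → queue [1, 5, 9, 10, 15, 16, 8, 12, 4, 17]
Visit 1 → queue [5, 9, 10, 15, 16, 8, 12, 4, 17]
Visit 5 → queue [9, 10, 15, 16, 8, 12, 4, 17]
Visit 9; enqueue 13 → queue [10, 15, 16, 8, 12, 4, 17, 13]
Visit 10 → queue [15, 16, 8, 12, 4, 17, 13]
Visit 15 → queue [16, 8, 12, 4, 17, 13]
Visit 16 → queue [8, 12, 4, 17, 13]
Visit 8 → queue [12, 4, 17, 13]
Visit 12 → queue [4, 17, 13]
Visit 4 → queue [17, 13]
Visit 17 → queue [13]
Visit 13 → queue []

3, 0, 2, 6, 7, 11, 14, 1, 5, 9, 10, 15, 16, 8, 12, 4, 17, 13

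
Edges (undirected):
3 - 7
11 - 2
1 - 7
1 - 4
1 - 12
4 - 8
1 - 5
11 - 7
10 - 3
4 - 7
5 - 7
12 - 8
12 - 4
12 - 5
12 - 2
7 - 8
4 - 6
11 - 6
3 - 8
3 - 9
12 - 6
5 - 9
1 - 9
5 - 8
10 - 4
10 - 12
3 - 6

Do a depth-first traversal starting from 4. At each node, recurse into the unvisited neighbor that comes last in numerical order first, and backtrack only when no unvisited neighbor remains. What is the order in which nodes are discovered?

Visit 4
4 → 12
12 → 10
10 → 3
3 → 9
9 → 5
5 → 8
8 → 7
7 → 11
11 → 6
11 → 2
7 → 1

4, 12, 10, 3, 9, 5, 8, 7, 11, 6, 2, 1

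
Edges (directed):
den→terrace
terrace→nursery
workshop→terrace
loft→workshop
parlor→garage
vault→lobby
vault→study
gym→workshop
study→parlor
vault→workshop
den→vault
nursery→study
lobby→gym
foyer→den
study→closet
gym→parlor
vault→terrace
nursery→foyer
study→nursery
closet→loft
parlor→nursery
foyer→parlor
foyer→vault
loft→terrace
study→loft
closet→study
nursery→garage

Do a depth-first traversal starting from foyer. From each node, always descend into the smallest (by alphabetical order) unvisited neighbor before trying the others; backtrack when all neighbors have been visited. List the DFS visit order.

foyer, den, terrace, nursery, garage, study, closet, loft, workshop, parlor, vault, lobby, gym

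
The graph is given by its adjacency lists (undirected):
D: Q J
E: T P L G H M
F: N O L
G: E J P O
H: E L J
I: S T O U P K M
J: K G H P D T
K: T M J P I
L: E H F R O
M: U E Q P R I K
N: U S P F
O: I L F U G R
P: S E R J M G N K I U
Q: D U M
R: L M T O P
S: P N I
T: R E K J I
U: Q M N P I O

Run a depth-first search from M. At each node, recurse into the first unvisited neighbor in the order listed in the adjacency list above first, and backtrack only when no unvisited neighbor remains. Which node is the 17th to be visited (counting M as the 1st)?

G

Visit M
M → U
U → Q
Q → D
D → J
J → K
K → T
T → R
R → L
L → E
E → P
P → S
S → N
N → F
F → O
O → I
O → G
E → H

Visit order: M, U, Q, D, J, K, T, R, L, E, P, S, N, F, O, I, G, H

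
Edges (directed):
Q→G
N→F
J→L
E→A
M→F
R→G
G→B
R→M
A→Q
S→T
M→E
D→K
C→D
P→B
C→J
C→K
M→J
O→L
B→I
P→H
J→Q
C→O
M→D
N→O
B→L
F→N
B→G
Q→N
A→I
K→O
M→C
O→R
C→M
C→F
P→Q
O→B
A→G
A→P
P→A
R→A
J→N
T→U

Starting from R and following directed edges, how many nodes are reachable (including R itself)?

BFS from R visits: R, A, G, M, I, P, Q, B, C, D, E, F, J, H, N, L, K, O
Reachable nodes: 18 of 21 total.

18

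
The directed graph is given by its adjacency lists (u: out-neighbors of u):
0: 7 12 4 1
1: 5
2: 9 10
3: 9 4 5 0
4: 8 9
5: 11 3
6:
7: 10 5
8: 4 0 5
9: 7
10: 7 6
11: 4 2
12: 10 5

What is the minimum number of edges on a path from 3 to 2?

Level 0: 3
Level 1: 0, 4, 5, 9
Level 2: 1, 7, 8, 11, 12
Level 3: 2, 10
Level 4: 6
2 first appears at level 3.

3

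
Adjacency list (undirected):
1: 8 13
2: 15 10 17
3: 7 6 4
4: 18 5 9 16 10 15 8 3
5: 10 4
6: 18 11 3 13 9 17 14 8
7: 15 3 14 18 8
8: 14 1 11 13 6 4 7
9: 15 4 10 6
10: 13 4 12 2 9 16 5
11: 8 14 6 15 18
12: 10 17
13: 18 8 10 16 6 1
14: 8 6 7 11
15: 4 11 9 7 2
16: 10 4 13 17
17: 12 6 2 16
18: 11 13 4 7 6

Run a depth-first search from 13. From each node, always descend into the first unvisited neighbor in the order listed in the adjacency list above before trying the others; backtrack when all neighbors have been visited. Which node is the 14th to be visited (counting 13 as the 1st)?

17

Visit 13
13 → 18
18 → 11
11 → 8
8 → 14
14 → 6
6 → 3
3 → 7
7 → 15
15 → 4
4 → 5
5 → 10
10 → 12
12 → 17
17 → 2
17 → 16
10 → 9
8 → 1

Visit order: 13, 18, 11, 8, 14, 6, 3, 7, 15, 4, 5, 10, 12, 17, 2, 16, 9, 1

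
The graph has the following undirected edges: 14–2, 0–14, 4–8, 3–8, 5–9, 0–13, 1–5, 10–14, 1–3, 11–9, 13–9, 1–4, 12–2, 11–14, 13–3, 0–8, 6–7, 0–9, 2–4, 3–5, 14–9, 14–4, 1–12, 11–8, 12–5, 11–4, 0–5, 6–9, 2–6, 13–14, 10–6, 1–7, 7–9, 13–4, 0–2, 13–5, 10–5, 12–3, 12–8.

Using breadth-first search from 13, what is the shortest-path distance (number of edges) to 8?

2

Level 0: 13
Level 1: 0, 3, 4, 5, 9, 14
Level 2: 1, 2, 6, 7, 8, 10, 11, 12
8 first appears at level 2.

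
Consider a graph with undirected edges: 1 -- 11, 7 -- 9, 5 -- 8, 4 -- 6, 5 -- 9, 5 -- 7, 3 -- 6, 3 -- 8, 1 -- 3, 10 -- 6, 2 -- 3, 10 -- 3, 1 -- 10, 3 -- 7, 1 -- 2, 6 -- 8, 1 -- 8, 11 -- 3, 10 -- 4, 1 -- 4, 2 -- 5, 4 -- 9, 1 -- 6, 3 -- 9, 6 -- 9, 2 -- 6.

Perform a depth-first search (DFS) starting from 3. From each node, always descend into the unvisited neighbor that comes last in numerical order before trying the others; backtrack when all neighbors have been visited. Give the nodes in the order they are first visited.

3 -> 11 -> 1 -> 10 -> 6 -> 9 -> 7 -> 5 -> 8 -> 2 -> 4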